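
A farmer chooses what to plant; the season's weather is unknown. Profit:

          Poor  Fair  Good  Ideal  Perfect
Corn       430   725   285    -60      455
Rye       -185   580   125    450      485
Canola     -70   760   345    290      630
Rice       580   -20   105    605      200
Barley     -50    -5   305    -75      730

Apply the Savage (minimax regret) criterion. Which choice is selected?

Column bests: Poor=580, Fair=760, Good=345, Ideal=605, Perfect=730.
Corn regrets: 150, 35, 60, 665, 275 → max 665
Rye regrets: 765, 180, 220, 155, 245 → max 765
Canola regrets: 650, 0, 0, 315, 100 → max 650
Rice regrets: 0, 780, 240, 0, 530 → max 780
Barley regrets: 630, 765, 40, 680, 0 → max 765
Smallest max regret = 650 → Canola.

Canola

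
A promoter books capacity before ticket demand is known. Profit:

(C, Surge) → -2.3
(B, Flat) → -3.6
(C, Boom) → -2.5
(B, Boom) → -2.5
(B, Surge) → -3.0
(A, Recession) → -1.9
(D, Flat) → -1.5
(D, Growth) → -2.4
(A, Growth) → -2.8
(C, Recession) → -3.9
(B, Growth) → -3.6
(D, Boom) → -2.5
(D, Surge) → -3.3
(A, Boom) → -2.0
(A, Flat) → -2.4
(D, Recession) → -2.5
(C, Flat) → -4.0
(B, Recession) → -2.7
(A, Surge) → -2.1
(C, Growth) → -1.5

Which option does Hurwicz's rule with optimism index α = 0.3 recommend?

A

A: 0.3·(-1.9) + 0.7·(-2.8) = -2.53
B: 0.3·(-2.5) + 0.7·(-3.6) = -3.27
C: 0.3·(-1.5) + 0.7·(-4.0) = -3.25
D: 0.3·(-1.5) + 0.7·(-3.3) = -2.76
Highest Hurwicz score = -2.53 → A.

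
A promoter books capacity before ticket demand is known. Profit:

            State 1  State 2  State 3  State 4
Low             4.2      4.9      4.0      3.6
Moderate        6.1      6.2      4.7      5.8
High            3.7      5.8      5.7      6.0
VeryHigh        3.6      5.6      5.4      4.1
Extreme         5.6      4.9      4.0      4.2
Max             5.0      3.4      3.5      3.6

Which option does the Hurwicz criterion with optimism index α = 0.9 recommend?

Moderate

Low: 0.9·4.9 + 0.1·3.6 = 4.77
Moderate: 0.9·6.2 + 0.1·4.7 = 6.05
High: 0.9·6.0 + 0.1·3.7 = 5.77
VeryHigh: 0.9·5.6 + 0.1·3.6 = 5.4
Extreme: 0.9·5.6 + 0.1·4.0 = 5.44
Max: 0.9·5.0 + 0.1·3.4 = 4.84
Highest Hurwicz score = 6.05 → Moderate.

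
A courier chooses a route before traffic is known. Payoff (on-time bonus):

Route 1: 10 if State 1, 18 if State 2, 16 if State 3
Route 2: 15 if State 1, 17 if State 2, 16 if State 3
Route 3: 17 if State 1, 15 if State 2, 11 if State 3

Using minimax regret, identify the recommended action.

Column bests: State 1=17, State 2=18, State 3=16.
Route 1 regrets: 7, 0, 0 → max 7
Route 2 regrets: 2, 1, 0 → max 2
Route 3 regrets: 0, 3, 5 → max 5
Smallest max regret = 2 → Route 2.

Route 2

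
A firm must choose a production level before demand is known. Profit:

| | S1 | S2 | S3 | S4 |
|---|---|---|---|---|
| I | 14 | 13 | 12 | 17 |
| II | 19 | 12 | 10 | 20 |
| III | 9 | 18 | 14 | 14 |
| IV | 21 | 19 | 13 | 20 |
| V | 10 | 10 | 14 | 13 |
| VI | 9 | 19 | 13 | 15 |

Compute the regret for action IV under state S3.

Best payoff under S3 is 14.
Regret = 14 − 13 = 1.

1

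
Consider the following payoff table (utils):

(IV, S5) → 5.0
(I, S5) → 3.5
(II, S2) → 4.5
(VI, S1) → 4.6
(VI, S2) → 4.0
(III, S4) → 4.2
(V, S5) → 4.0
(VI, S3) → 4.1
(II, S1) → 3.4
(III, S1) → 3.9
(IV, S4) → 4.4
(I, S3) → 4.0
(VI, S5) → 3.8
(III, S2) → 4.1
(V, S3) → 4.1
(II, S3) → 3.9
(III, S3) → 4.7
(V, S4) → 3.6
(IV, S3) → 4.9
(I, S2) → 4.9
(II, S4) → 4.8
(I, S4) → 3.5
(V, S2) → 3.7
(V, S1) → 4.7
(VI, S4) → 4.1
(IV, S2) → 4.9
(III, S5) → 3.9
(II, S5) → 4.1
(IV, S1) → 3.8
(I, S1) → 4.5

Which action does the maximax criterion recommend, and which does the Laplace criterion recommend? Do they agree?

maximax → IV; laplace → IV (agree)

Row maxima: I=4.9, II=4.8, III=4.7, IV=5.0, V=4.7, VI=4.6
Best best-case = 5.0 → IV.
Row averages: I=4.08, II=4.14, III=4.16, IV=4.6, V=4.02, VI=4.12
Highest average = 4.6 → IV.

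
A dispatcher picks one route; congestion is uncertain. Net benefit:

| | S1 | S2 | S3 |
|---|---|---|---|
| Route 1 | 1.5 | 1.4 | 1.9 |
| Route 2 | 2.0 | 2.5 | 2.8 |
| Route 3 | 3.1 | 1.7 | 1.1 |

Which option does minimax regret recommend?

Route 2

Column bests: S1=3.1, S2=2.5, S3=2.8.
Route 1 regrets: 1.6, 1.1, 0.9 → max 1.6
Route 2 regrets: 1.1, 0.0, 0.0 → max 1.1
Route 3 regrets: 0.0, 0.8, 1.7 → max 1.7
Smallest max regret = 1.1 → Route 2.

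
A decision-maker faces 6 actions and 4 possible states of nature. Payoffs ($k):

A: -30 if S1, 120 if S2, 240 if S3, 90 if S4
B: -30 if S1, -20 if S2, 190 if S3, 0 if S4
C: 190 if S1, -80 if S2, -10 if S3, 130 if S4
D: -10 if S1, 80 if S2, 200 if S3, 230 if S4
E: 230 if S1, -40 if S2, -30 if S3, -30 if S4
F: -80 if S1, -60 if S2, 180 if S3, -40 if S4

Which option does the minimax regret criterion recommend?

Column bests: S1=230, S2=120, S3=240, S4=230.
A regrets: 260, 0, 0, 140 → max 260
B regrets: 260, 140, 50, 230 → max 260
C regrets: 40, 200, 250, 100 → max 250
D regrets: 240, 40, 40, 0 → max 240
E regrets: 0, 160, 270, 260 → max 270
F regrets: 310, 180, 60, 270 → max 310
Smallest max regret = 240 → D.

D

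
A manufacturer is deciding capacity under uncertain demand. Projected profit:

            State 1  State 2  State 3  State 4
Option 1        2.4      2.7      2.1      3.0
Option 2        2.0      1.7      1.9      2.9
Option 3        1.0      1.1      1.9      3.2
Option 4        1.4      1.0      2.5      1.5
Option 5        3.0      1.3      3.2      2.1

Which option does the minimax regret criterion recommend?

Column bests: State 1=3.0, State 2=2.7, State 3=3.2, State 4=3.2.
Option 1 regrets: 0.6, 0.0, 1.1, 0.2 → max 1.1
Option 2 regrets: 1.0, 1.0, 1.3, 0.3 → max 1.3
Option 3 regrets: 2.0, 1.6, 1.3, 0.0 → max 2.0
Option 4 regrets: 1.6, 1.7, 0.7, 1.7 → max 1.7
Option 5 regrets: 0.0, 1.4, 0.0, 1.1 → max 1.4
Smallest max regret = 1.1 → Option 1.

Option 1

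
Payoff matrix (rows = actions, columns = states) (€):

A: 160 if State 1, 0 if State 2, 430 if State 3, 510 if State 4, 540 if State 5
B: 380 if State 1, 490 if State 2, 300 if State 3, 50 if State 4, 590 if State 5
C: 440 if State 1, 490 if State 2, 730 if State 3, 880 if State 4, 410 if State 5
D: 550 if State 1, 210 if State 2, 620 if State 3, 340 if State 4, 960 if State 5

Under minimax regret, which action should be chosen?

A

Column bests: State 1=550, State 2=490, State 3=730, State 4=880, State 5=960.
A regrets: 390, 490, 300, 370, 420 → max 490
B regrets: 170, 0, 430, 830, 370 → max 830
C regrets: 110, 0, 0, 0, 550 → max 550
D regrets: 0, 280, 110, 540, 0 → max 540
Smallest max regret = 490 → A.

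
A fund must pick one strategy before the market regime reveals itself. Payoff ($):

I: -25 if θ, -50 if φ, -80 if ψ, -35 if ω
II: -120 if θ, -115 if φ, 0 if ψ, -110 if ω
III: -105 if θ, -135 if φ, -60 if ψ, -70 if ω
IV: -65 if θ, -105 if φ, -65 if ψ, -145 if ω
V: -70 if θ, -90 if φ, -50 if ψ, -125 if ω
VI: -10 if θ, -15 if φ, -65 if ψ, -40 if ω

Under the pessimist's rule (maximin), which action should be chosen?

VI

Row minima: I=-80, II=-120, III=-135, IV=-145, V=-125, VI=-65
Best worst-case = -65 → VI.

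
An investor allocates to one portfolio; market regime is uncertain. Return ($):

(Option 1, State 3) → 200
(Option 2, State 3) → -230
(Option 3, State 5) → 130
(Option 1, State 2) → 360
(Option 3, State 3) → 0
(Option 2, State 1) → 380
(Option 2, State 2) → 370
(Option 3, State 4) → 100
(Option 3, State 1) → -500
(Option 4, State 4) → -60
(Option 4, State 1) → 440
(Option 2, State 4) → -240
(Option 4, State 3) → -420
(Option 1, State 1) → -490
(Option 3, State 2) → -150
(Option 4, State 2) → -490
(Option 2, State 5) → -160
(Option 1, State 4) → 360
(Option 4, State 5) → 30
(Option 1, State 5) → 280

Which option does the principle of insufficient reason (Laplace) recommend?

Option 1

Row averages: Option 1=142, Option 2=24, Option 3=-84, Option 4=-100
Highest average = 142 → Option 1.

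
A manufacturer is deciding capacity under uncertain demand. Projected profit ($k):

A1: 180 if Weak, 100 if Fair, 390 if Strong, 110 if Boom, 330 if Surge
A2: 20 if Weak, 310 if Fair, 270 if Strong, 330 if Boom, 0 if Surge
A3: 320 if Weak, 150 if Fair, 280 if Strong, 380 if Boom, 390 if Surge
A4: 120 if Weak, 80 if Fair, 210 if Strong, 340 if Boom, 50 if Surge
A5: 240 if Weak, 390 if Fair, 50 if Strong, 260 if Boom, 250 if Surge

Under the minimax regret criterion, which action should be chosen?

A3

Column bests: Weak=320, Fair=390, Strong=390, Boom=380, Surge=390.
A1 regrets: 140, 290, 0, 270, 60 → max 290
A2 regrets: 300, 80, 120, 50, 390 → max 390
A3 regrets: 0, 240, 110, 0, 0 → max 240
A4 regrets: 200, 310, 180, 40, 340 → max 340
A5 regrets: 80, 0, 340, 120, 140 → max 340
Smallest max regret = 240 → A3.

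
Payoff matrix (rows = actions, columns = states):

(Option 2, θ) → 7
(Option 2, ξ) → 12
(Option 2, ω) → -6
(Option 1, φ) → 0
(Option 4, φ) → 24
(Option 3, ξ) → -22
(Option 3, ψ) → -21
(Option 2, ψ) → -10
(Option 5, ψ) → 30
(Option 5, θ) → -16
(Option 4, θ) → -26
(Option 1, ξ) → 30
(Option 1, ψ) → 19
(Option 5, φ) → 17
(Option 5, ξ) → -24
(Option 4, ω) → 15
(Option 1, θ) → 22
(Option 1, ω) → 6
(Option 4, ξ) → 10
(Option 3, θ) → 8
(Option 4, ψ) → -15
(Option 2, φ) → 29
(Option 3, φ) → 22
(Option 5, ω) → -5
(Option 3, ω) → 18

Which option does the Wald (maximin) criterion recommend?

Row minima: Option 1=0, Option 2=-10, Option 3=-22, Option 4=-26, Option 5=-24
Best worst-case = 0 → Option 1.

Option 1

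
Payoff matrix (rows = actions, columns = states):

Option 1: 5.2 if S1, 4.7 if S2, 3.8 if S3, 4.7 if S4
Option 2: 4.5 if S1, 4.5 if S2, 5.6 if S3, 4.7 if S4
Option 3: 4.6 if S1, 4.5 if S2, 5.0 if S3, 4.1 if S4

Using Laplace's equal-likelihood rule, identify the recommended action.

Row averages: Option 1=4.6, Option 2=4.825, Option 3=4.55
Highest average = 4.825 → Option 2.

Option 2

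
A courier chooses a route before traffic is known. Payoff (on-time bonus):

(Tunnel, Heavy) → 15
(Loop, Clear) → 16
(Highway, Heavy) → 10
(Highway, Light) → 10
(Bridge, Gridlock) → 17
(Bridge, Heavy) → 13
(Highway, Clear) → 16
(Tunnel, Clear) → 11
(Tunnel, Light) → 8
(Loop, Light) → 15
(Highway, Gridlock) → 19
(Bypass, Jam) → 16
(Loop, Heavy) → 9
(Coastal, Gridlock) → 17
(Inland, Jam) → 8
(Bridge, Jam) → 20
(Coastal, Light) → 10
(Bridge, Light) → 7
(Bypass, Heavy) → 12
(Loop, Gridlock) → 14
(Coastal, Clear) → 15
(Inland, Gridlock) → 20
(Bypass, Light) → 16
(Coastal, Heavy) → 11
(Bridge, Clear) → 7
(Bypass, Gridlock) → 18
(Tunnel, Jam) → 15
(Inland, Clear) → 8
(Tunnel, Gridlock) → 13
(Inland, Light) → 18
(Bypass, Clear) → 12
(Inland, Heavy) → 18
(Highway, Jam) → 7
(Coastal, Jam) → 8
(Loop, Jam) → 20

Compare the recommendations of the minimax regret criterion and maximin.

minimax regret → Bypass; maximin → Bypass (agree)

Column bests: Clear=16, Light=18, Heavy=18, Jam=20, Gridlock=20.
Bridge regrets: 9, 11, 5, 0, 3 → max 11
Bypass regrets: 4, 2, 6, 4, 2 → max 6
Loop regrets: 0, 3, 9, 0, 6 → max 9
Coastal regrets: 1, 8, 7, 12, 3 → max 12
Highway regrets: 0, 8, 8, 13, 1 → max 13
Inland regrets: 8, 0, 0, 12, 0 → max 12
Tunnel regrets: 5, 10, 3, 5, 7 → max 10
Smallest max regret = 6 → Bypass.
Row minima: Bridge=7, Bypass=12, Loop=9, Coastal=8, Highway=7, Inland=8, Tunnel=8
Best worst-case = 12 → Bypass.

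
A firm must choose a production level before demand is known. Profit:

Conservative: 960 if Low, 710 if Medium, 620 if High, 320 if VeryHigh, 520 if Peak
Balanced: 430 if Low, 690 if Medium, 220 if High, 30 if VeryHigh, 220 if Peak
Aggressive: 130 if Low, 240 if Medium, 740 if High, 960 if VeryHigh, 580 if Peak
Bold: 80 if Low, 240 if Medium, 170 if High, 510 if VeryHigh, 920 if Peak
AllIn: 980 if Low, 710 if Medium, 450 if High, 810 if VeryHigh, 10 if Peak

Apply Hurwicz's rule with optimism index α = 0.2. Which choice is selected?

Conservative: 0.2·960 + 0.8·320 = 448
Balanced: 0.2·690 + 0.8·30 = 162
Aggressive: 0.2·960 + 0.8·130 = 296
Bold: 0.2·920 + 0.8·80 = 248
AllIn: 0.2·980 + 0.8·10 = 204
Highest Hurwicz score = 448 → Conservative.

Conservative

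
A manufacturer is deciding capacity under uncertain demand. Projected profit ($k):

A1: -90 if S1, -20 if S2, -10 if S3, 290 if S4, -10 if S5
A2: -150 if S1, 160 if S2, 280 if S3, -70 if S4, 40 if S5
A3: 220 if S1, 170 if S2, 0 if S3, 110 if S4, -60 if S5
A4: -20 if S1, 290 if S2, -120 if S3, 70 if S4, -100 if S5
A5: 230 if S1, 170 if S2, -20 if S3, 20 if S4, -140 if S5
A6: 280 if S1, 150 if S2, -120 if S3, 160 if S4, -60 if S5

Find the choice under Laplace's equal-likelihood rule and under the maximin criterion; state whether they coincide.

laplace → A3; maximin → A3 (agree)

Row averages: A1=32, A2=52, A3=88, A4=24, A5=52, A6=82
Highest average = 88 → A3.
Row minima: A1=-90, A2=-150, A3=-60, A4=-120, A5=-140, A6=-120
Best worst-case = -60 → A3.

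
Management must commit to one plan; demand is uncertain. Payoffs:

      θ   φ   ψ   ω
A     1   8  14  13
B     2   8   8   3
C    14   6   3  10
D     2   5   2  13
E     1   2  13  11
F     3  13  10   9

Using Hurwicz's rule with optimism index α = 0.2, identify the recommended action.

C

A: 0.2·14 + 0.8·1 = 3.6
B: 0.2·8 + 0.8·2 = 3.2
C: 0.2·14 + 0.8·3 = 5.2
D: 0.2·13 + 0.8·2 = 4.2
E: 0.2·13 + 0.8·1 = 3.4
F: 0.2·13 + 0.8·3 = 5
Highest Hurwicz score = 5.2 → C.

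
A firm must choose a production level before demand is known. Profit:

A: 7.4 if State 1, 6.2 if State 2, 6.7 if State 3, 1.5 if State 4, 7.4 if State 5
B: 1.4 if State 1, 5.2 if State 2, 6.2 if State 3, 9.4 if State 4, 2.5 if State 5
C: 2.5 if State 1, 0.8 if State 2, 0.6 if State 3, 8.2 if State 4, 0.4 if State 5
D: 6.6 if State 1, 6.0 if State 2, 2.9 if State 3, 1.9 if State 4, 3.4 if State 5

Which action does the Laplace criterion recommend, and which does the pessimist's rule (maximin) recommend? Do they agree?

laplace → A; maximin → D (disagree)

Row averages: A=5.84, B=4.94, C=2.5, D=4.16
Highest average = 5.84 → A.
Row minima: A=1.5, B=1.4, C=0.4, D=1.9
Best worst-case = 1.9 → D.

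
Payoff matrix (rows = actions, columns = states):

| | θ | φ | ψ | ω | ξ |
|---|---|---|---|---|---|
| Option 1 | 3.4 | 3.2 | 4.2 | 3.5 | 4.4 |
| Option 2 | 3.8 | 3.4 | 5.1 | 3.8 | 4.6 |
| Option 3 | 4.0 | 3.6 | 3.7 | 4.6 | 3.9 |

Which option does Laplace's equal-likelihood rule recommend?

Option 2

Row averages: Option 1=3.74, Option 2=4.14, Option 3=3.96
Highest average = 4.14 → Option 2.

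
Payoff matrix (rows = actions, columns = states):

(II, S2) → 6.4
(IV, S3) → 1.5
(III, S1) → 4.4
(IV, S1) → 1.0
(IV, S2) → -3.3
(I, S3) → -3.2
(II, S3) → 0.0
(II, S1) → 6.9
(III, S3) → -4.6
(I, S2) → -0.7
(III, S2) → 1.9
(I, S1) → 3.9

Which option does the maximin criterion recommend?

Row minima: I=-3.2, II=0.0, III=-4.6, IV=-3.3
Best worst-case = 0.0 → II.

II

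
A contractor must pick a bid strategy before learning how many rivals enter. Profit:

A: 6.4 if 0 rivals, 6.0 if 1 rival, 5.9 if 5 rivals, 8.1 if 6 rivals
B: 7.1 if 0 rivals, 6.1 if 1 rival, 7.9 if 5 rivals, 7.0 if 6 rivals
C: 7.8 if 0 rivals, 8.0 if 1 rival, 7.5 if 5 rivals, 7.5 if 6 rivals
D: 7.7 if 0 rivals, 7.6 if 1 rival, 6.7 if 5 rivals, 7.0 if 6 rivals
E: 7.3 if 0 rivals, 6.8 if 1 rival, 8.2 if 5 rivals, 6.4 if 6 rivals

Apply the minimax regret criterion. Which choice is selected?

C

Column bests: 0 rivals=7.8, 1 rival=8.0, 5 rivals=8.2, 6 rivals=8.1.
A regrets: 1.4, 2.0, 2.3, 0.0 → max 2.3
B regrets: 0.7, 1.9, 0.3, 1.1 → max 1.9
C regrets: 0.0, 0.0, 0.7, 0.6 → max 0.7
D regrets: 0.1, 0.4, 1.5, 1.1 → max 1.5
E regrets: 0.5, 1.2, 0.0, 1.7 → max 1.7
Smallest max regret = 0.7 → C.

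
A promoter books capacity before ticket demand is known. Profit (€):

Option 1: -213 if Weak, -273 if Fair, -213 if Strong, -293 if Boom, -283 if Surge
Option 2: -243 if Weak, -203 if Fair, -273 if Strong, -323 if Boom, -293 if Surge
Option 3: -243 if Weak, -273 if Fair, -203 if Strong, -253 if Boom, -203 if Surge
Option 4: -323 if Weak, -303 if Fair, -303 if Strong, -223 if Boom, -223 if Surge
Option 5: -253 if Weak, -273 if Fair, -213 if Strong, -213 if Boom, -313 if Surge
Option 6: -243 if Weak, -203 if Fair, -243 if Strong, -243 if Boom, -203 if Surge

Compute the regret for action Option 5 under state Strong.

Best payoff under Strong is -203.
Regret = -203 − (-213) = 10.

10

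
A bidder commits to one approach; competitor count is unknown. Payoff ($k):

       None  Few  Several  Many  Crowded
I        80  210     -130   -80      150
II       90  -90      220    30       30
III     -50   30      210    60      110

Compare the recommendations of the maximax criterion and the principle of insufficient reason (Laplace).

Row maxima: I=210, II=220, III=210
Best best-case = 220 → II.
Row averages: I=46, II=56, III=72
Highest average = 72 → III.

maximax → II; laplace → III (disagree)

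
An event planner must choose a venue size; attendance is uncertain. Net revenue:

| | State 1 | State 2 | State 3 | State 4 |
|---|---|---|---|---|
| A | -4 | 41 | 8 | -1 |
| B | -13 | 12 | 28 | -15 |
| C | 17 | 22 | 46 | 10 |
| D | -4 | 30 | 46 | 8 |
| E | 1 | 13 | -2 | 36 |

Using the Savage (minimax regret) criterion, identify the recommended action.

C

Column bests: State 1=17, State 2=41, State 3=46, State 4=36.
A regrets: 21, 0, 38, 37 → max 38
B regrets: 30, 29, 18, 51 → max 51
C regrets: 0, 19, 0, 26 → max 26
D regrets: 21, 11, 0, 28 → max 28
E regrets: 16, 28, 48, 0 → max 48
Smallest max regret = 26 → C.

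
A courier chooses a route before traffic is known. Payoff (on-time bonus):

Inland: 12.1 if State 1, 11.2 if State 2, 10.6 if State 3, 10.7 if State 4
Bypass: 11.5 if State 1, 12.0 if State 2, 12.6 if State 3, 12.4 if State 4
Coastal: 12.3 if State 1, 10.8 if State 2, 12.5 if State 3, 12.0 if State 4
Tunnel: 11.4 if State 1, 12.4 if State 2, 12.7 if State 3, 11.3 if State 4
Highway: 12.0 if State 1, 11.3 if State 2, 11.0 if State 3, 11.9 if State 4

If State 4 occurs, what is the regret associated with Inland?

1.7

Best payoff under State 4 is 12.4.
Regret = 12.4 − 10.7 = 1.7.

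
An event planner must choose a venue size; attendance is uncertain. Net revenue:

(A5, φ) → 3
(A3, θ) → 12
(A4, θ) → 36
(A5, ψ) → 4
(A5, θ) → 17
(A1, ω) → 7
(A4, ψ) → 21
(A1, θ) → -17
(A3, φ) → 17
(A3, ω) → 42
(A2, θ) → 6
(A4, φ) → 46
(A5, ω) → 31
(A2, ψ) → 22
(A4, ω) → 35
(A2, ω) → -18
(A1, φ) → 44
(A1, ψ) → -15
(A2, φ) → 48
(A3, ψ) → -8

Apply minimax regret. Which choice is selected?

A4

Column bests: θ=36, φ=48, ψ=22, ω=42.
A1 regrets: 53, 4, 37, 35 → max 53
A2 regrets: 30, 0, 0, 60 → max 60
A3 regrets: 24, 31, 30, 0 → max 31
A4 regrets: 0, 2, 1, 7 → max 7
A5 regrets: 19, 45, 18, 11 → max 45
Smallest max regret = 7 → A4.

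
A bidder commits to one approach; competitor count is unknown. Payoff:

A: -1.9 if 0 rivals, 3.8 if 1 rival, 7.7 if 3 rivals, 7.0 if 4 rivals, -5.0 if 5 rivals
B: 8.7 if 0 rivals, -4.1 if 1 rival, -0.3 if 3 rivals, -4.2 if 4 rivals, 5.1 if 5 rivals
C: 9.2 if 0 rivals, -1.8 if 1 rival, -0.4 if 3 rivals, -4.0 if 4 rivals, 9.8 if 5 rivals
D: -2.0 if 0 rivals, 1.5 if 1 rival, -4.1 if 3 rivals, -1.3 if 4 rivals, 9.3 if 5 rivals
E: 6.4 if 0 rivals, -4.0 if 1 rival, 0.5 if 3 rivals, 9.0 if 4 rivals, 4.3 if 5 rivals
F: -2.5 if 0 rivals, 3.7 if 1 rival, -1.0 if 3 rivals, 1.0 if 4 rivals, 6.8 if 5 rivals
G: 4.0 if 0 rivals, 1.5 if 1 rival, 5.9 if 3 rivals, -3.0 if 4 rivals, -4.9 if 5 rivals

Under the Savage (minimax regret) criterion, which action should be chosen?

E

Column bests: 0 rivals=9.2, 1 rival=3.8, 3 rivals=7.7, 4 rivals=9.0, 5 rivals=9.8.
A regrets: 11.1, 0.0, 0.0, 2.0, 14.8 → max 14.8
B regrets: 0.5, 7.9, 8.0, 13.2, 4.7 → max 13.2
C regrets: 0.0, 5.6, 8.1, 13.0, 0.0 → max 13.0
D regrets: 11.2, 2.3, 11.8, 10.3, 0.5 → max 11.8
E regrets: 2.8, 7.8, 7.2, 0.0, 5.5 → max 7.8
F regrets: 11.7, 0.1, 8.7, 8.0, 3.0 → max 11.7
G regrets: 5.2, 2.3, 1.8, 12.0, 14.7 → max 14.7
Smallest max regret = 7.8 → E.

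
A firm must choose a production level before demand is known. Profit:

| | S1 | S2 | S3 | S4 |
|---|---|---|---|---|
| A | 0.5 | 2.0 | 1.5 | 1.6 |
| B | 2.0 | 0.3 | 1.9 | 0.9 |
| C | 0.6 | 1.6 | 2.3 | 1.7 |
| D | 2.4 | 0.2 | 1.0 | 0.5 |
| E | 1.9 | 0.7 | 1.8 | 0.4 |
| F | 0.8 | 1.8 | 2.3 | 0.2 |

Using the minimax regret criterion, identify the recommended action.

E

Column bests: S1=2.4, S2=2.0, S3=2.3, S4=1.7.
A regrets: 1.9, 0.0, 0.8, 0.1 → max 1.9
B regrets: 0.4, 1.7, 0.4, 0.8 → max 1.7
C regrets: 1.8, 0.4, 0.0, 0.0 → max 1.8
D regrets: 0.0, 1.8, 1.3, 1.2 → max 1.8
E regrets: 0.5, 1.3, 0.5, 1.3 → max 1.3
F regrets: 1.6, 0.2, 0.0, 1.5 → max 1.6
Smallest max regret = 1.3 → E.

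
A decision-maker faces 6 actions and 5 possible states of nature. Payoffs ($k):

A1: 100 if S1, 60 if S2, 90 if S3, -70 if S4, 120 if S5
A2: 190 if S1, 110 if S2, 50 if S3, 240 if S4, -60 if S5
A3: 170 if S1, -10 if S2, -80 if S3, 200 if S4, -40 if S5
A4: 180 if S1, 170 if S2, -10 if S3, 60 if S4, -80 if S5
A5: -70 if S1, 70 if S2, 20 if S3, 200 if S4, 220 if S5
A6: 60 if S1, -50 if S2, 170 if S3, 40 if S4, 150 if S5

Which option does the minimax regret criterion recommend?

A6

Column bests: S1=190, S2=170, S3=170, S4=240, S5=220.
A1 regrets: 90, 110, 80, 310, 100 → max 310
A2 regrets: 0, 60, 120, 0, 280 → max 280
A3 regrets: 20, 180, 250, 40, 260 → max 260
A4 regrets: 10, 0, 180, 180, 300 → max 300
A5 regrets: 260, 100, 150, 40, 0 → max 260
A6 regrets: 130, 220, 0, 200, 70 → max 220
Smallest max regret = 220 → A6.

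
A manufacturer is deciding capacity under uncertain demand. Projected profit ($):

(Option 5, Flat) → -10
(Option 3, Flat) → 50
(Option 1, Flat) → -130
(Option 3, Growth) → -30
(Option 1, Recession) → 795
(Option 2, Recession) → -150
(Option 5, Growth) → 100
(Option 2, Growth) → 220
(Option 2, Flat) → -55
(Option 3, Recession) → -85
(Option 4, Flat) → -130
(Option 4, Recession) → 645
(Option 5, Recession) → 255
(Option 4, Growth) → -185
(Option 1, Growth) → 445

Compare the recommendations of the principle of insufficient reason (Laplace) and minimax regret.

laplace → Option 1; minimax regret → Option 1 (agree)

Row averages: Option 1=370, Option 2=5, Option 3=-65/3, Option 4=110, Option 5=115
Highest average = 370 → Option 1.
Column bests: Recession=795, Flat=50, Growth=445.
Option 1 regrets: 0, 180, 0 → max 180
Option 2 regrets: 945, 105, 225 → max 945
Option 3 regrets: 880, 0, 475 → max 880
Option 4 regrets: 150, 180, 630 → max 630
Option 5 regrets: 540, 60, 345 → max 540
Smallest max regret = 180 → Option 1.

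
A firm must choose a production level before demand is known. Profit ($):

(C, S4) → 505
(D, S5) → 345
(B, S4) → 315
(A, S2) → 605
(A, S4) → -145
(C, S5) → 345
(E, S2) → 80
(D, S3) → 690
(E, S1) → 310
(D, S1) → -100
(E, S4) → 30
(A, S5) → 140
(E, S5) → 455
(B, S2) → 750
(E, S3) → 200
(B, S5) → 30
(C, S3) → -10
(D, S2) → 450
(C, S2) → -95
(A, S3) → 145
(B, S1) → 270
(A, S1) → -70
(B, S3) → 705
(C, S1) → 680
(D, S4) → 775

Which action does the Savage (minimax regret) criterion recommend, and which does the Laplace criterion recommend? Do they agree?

minimax regret → B; laplace → D (disagree)

Column bests: S1=680, S2=750, S3=705, S4=775, S5=455.
A regrets: 750, 145, 560, 920, 315 → max 920
B regrets: 410, 0, 0, 460, 425 → max 460
C regrets: 0, 845, 715, 270, 110 → max 845
D regrets: 780, 300, 15, 0, 110 → max 780
E regrets: 370, 670, 505, 745, 0 → max 745
Smallest max regret = 460 → B.
Row averages: A=135, B=414, C=285, D=432, E=215
Highest average = 432 → D.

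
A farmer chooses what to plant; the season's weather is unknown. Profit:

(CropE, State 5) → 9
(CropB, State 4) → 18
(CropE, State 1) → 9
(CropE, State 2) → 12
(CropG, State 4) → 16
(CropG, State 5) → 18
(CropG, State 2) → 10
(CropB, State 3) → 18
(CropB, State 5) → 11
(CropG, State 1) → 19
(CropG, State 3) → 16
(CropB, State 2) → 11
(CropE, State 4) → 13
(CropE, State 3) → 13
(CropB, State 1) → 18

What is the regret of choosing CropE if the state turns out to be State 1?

Best payoff under State 1 is 19.
Regret = 19 − 9 = 10.

10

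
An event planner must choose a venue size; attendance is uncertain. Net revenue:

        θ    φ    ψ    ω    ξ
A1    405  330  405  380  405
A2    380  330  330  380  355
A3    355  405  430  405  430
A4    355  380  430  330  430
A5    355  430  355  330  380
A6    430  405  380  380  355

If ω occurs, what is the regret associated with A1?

Best payoff under ω is 405.
Regret = 405 − 380 = 25.

25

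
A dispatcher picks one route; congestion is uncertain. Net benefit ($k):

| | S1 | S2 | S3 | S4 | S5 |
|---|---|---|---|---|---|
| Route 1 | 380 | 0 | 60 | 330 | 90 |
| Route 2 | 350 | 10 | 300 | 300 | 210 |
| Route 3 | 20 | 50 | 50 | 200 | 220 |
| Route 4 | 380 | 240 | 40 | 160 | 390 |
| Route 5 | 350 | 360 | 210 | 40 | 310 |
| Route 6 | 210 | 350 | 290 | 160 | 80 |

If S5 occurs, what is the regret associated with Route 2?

180

Best payoff under S5 is 390.
Regret = 390 − 210 = 180.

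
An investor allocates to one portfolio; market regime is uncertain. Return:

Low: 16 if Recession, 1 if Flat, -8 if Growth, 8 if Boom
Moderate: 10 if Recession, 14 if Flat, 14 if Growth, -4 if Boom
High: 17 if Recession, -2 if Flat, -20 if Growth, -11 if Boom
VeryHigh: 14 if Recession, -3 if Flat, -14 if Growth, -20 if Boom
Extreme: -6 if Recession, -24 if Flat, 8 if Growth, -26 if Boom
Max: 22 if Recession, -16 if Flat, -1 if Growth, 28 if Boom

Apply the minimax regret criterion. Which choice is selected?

Low

Column bests: Recession=22, Flat=14, Growth=14, Boom=28.
Low regrets: 6, 13, 22, 20 → max 22
Moderate regrets: 12, 0, 0, 32 → max 32
High regrets: 5, 16, 34, 39 → max 39
VeryHigh regrets: 8, 17, 28, 48 → max 48
Extreme regrets: 28, 38, 6, 54 → max 54
Max regrets: 0, 30, 15, 0 → max 30
Smallest max regret = 22 → Low.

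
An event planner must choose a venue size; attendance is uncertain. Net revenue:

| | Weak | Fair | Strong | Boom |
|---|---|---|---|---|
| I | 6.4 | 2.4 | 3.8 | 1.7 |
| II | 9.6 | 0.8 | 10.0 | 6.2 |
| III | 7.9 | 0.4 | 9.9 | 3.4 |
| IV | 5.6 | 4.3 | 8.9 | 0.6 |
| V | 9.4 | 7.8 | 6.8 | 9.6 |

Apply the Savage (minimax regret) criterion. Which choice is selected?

Column bests: Weak=9.6, Fair=7.8, Strong=10.0, Boom=9.6.
I regrets: 3.2, 5.4, 6.2, 7.9 → max 7.9
II regrets: 0.0, 7.0, 0.0, 3.4 → max 7.0
III regrets: 1.7, 7.4, 0.1, 6.2 → max 7.4
IV regrets: 4.0, 3.5, 1.1, 9.0 → max 9.0
V regrets: 0.2, 0.0, 3.2, 0.0 → max 3.2
Smallest max regret = 3.2 → V.

V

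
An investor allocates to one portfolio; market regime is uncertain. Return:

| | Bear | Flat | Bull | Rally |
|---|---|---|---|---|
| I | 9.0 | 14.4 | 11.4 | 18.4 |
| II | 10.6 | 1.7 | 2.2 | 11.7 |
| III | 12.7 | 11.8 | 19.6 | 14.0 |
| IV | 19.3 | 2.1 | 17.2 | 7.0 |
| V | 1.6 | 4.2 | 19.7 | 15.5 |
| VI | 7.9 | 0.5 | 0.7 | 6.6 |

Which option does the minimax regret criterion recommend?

Column bests: Bear=19.3, Flat=14.4, Bull=19.7, Rally=18.4.
I regrets: 10.3, 0.0, 8.3, 0.0 → max 10.3
II regrets: 8.7, 12.7, 17.5, 6.7 → max 17.5
III regrets: 6.6, 2.6, 0.1, 4.4 → max 6.6
IV regrets: 0.0, 12.3, 2.5, 11.4 → max 12.3
V regrets: 17.7, 10.2, 0.0, 2.9 → max 17.7
VI regrets: 11.4, 13.9, 19.0, 11.8 → max 19.0
Smallest max regret = 6.6 → III.

III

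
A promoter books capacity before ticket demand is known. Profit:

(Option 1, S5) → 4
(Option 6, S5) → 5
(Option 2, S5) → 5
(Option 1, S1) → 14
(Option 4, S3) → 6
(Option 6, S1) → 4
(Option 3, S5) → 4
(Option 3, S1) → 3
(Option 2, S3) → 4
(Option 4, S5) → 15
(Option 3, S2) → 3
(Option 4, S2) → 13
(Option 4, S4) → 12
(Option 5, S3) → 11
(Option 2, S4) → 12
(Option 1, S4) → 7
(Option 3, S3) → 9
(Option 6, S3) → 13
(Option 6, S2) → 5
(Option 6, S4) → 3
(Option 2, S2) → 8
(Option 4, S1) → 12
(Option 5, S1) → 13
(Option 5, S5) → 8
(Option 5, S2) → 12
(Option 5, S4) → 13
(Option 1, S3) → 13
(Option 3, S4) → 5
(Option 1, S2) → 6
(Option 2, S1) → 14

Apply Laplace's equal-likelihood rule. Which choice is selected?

Row averages: Option 1=8.8, Option 2=8.6, Option 3=4.8, Option 4=11.6, Option 5=11.4, Option 6=6
Highest average = 11.6 → Option 4.

Option 4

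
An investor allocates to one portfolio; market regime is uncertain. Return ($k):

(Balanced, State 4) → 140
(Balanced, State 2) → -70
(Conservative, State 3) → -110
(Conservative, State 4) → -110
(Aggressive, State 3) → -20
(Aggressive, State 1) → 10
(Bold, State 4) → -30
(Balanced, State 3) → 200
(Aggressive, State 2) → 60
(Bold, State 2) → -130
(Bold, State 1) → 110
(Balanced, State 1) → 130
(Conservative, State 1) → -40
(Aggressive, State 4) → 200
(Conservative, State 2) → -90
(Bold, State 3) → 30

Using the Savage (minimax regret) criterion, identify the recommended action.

Column bests: State 1=130, State 2=60, State 3=200, State 4=200.
Conservative regrets: 170, 150, 310, 310 → max 310
Balanced regrets: 0, 130, 0, 60 → max 130
Aggressive regrets: 120, 0, 220, 0 → max 220
Bold regrets: 20, 190, 170, 230 → max 230
Smallest max regret = 130 → Balanced.

Balanced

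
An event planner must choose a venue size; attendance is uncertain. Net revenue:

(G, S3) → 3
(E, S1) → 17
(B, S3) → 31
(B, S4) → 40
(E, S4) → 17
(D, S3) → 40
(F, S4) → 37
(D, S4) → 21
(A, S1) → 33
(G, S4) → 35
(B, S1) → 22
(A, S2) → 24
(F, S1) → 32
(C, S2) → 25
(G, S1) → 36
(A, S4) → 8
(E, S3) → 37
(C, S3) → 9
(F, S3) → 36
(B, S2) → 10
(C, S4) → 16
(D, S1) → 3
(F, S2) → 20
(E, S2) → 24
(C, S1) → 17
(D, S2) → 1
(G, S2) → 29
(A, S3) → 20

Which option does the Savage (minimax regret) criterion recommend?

Column bests: S1=36, S2=29, S3=40, S4=40.
A regrets: 3, 5, 20, 32 → max 32
B regrets: 14, 19, 9, 0 → max 19
C regrets: 19, 4, 31, 24 → max 31
D regrets: 33, 28, 0, 19 → max 33
E regrets: 19, 5, 3, 23 → max 23
F regrets: 4, 9, 4, 3 → max 9
G regrets: 0, 0, 37, 5 → max 37
Smallest max regret = 9 → F.

F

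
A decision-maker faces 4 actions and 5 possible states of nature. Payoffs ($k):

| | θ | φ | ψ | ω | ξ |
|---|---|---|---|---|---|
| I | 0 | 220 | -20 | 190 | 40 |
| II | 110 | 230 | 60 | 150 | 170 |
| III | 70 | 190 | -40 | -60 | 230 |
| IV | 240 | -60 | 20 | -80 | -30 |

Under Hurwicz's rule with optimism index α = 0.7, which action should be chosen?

II

I: 0.7·220 + 0.3·(-20) = 148
II: 0.7·230 + 0.3·60 = 179
III: 0.7·230 + 0.3·(-60) = 143
IV: 0.7·240 + 0.3·(-80) = 144
Highest Hurwicz score = 179 → II.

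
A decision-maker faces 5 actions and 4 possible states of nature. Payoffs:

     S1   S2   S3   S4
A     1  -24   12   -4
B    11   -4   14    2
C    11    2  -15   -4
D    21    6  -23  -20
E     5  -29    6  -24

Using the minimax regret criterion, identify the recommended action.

Column bests: S1=21, S2=6, S3=14, S4=2.
A regrets: 20, 30, 2, 6 → max 30
B regrets: 10, 10, 0, 0 → max 10
C regrets: 10, 4, 29, 6 → max 29
D regrets: 0, 0, 37, 22 → max 37
E regrets: 16, 35, 8, 26 → max 35
Smallest max regret = 10 → B.

B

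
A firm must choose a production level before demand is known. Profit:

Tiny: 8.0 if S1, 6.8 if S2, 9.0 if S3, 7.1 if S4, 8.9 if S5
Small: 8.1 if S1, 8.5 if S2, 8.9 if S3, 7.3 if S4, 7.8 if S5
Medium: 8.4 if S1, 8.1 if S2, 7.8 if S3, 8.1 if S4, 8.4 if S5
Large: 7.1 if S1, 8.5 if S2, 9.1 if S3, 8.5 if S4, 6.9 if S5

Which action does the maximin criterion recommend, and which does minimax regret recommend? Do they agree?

Row minima: Tiny=6.8, Small=7.3, Medium=7.8, Large=6.9
Best worst-case = 7.8 → Medium.
Column bests: S1=8.4, S2=8.5, S3=9.1, S4=8.5, S5=8.9.
Tiny regrets: 0.4, 1.7, 0.1, 1.4, 0.0 → max 1.7
Small regrets: 0.3, 0.0, 0.2, 1.2, 1.1 → max 1.2
Medium regrets: 0.0, 0.4, 1.3, 0.4, 0.5 → max 1.3
Large regrets: 1.3, 0.0, 0.0, 0.0, 2.0 → max 2.0
Smallest max regret = 1.2 → Small.

maximin → Medium; minimax regret → Small (disagree)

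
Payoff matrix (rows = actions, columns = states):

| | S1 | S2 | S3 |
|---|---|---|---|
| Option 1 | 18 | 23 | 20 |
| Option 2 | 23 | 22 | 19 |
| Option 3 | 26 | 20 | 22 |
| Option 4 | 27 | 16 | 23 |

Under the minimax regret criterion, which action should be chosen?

Column bests: S1=27, S2=23, S3=23.
Option 1 regrets: 9, 0, 3 → max 9
Option 2 regrets: 4, 1, 4 → max 4
Option 3 regrets: 1, 3, 1 → max 3
Option 4 regrets: 0, 7, 0 → max 7
Smallest max regret = 3 → Option 3.

Option 3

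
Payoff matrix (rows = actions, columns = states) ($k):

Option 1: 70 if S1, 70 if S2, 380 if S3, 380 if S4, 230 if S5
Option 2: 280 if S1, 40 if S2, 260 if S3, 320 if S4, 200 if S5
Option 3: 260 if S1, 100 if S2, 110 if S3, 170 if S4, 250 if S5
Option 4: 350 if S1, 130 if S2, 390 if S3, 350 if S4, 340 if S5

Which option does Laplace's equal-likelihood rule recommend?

Option 4

Row averages: Option 1=226, Option 2=220, Option 3=178, Option 4=312
Highest average = 312 → Option 4.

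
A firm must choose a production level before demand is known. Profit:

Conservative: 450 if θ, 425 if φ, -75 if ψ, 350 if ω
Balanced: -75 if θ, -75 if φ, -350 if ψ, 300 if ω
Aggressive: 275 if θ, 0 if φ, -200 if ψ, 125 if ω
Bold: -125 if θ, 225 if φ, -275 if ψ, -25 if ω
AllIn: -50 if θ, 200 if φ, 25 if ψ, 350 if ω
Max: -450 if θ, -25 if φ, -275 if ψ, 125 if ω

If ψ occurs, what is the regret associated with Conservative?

Best payoff under ψ is 25.
Regret = 25 − (-75) = 100.

100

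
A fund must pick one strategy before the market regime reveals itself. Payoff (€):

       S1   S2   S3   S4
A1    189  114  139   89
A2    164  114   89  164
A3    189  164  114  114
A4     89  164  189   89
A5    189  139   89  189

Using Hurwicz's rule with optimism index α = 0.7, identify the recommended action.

A1: 0.7·189 + 0.3·89 = 159
A2: 0.7·164 + 0.3·89 = 141.5
A3: 0.7·189 + 0.3·114 = 166.5
A4: 0.7·189 + 0.3·89 = 159
A5: 0.7·189 + 0.3·89 = 159
Highest Hurwicz score = 166.5 → A3.

A3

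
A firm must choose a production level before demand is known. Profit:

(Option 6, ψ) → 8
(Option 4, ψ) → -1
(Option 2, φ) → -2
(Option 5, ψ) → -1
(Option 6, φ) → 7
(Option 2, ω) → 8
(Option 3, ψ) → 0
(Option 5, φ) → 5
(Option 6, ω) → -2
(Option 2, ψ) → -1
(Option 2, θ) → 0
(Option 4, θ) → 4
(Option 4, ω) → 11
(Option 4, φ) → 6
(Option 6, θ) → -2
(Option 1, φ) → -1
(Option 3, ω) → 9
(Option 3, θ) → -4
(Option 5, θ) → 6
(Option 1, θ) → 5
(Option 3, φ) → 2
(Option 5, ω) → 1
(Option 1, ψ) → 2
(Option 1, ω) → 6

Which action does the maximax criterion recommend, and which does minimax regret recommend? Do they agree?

Row maxima: Option 1=6, Option 2=8, Option 3=9, Option 4=11, Option 5=6, Option 6=8
Best best-case = 11 → Option 4.
Column bests: θ=6, φ=7, ψ=8, ω=11.
Option 1 regrets: 1, 8, 6, 5 → max 8
Option 2 regrets: 6, 9, 9, 3 → max 9
Option 3 regrets: 10, 5, 8, 2 → max 10
Option 4 regrets: 2, 1, 9, 0 → max 9
Option 5 regrets: 0, 2, 9, 10 → max 10
Option 6 regrets: 8, 0, 0, 13 → max 13
Smallest max regret = 8 → Option 1.

maximax → Option 4; minimax regret → Option 1 (disagree)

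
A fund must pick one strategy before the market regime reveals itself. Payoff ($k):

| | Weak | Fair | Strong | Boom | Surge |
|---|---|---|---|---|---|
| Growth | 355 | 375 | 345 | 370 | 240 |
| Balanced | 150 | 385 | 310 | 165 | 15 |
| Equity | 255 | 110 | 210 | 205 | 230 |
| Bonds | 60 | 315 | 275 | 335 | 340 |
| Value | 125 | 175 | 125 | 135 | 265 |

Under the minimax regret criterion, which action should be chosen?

Growth

Column bests: Weak=355, Fair=385, Strong=345, Boom=370, Surge=340.
Growth regrets: 0, 10, 0, 0, 100 → max 100
Balanced regrets: 205, 0, 35, 205, 325 → max 325
Equity regrets: 100, 275, 135, 165, 110 → max 275
Bonds regrets: 295, 70, 70, 35, 0 → max 295
Value regrets: 230, 210, 220, 235, 75 → max 235
Smallest max regret = 100 → Growth.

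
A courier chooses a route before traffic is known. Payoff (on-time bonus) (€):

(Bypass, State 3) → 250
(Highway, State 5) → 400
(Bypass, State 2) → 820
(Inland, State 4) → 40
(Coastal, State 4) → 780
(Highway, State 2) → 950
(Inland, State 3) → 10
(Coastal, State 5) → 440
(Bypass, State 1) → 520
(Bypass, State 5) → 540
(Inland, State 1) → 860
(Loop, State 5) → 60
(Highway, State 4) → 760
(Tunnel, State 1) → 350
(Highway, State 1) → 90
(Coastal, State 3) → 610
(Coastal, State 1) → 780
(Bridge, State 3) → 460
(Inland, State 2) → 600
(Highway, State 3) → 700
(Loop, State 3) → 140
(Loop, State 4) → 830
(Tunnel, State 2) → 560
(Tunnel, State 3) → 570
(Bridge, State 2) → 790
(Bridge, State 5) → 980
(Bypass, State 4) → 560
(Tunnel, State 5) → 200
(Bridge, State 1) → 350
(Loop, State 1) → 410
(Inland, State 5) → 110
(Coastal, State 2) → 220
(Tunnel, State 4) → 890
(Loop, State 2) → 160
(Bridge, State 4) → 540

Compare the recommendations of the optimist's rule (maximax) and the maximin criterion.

maximax → Bridge; maximin → Bridge (agree)

Row maxima: Bypass=820, Highway=950, Loop=830, Coastal=780, Tunnel=890, Inland=860, Bridge=980
Best best-case = 980 → Bridge.
Row minima: Bypass=250, Highway=90, Loop=60, Coastal=220, Tunnel=200, Inland=10, Bridge=350
Best worst-case = 350 → Bridge.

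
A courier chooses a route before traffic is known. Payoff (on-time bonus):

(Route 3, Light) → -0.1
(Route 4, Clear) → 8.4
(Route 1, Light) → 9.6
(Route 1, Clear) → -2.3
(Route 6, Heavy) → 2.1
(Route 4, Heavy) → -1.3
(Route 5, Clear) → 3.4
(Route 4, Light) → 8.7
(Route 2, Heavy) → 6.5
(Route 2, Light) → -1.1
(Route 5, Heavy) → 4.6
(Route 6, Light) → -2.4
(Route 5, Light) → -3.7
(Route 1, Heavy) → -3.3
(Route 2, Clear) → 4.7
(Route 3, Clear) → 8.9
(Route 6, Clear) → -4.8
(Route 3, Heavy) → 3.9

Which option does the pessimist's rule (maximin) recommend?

Route 3

Row minima: Route 1=-3.3, Route 2=-1.1, Route 3=-0.1, Route 4=-1.3, Route 5=-3.7, Route 6=-4.8
Best worst-case = -0.1 → Route 3.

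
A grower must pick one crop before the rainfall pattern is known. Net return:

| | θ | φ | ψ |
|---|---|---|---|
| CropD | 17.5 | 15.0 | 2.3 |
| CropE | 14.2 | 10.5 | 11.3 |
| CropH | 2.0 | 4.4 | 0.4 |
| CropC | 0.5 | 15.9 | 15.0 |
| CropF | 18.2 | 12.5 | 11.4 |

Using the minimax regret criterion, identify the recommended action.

Column bests: θ=18.2, φ=15.9, ψ=15.0.
CropD regrets: 0.7, 0.9, 12.7 → max 12.7
CropE regrets: 4.0, 5.4, 3.7 → max 5.4
CropH regrets: 16.2, 11.5, 14.6 → max 16.2
CropC regrets: 17.7, 0.0, 0.0 → max 17.7
CropF regrets: 0.0, 3.4, 3.6 → max 3.6
Smallest max regret = 3.6 → CropF.

CropF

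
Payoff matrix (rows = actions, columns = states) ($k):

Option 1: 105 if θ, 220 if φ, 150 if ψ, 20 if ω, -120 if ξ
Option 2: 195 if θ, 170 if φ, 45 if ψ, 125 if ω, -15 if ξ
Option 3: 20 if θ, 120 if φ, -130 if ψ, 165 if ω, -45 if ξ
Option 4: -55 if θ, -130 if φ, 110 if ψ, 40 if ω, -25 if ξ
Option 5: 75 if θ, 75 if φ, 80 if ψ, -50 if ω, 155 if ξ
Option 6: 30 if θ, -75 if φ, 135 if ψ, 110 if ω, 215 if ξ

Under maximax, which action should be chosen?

Option 1

Row maxima: Option 1=220, Option 2=195, Option 3=165, Option 4=110, Option 5=155, Option 6=215
Best best-case = 220 → Option 1.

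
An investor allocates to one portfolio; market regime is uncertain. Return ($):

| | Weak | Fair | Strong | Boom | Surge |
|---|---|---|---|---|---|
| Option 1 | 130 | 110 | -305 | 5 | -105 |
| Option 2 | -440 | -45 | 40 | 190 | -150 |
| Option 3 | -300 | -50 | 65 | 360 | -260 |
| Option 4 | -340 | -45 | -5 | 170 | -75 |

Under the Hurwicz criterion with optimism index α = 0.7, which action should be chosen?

Option 1: 0.7·130 + 0.3·(-305) = -0.5
Option 2: 0.7·190 + 0.3·(-440) = 1
Option 3: 0.7·360 + 0.3·(-300) = 162
Option 4: 0.7·170 + 0.3·(-340) = 17
Highest Hurwicz score = 162 → Option 3.

Option 3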